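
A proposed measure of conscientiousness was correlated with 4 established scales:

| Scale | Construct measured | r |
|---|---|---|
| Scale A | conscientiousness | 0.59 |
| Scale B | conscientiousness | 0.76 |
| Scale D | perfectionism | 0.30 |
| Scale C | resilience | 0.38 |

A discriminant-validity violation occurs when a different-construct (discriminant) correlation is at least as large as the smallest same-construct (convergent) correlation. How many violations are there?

Convergent (same construct = conscientiousness): Scale A, Scale B.
Smallest convergent = 0.59. Discriminant values: 0.30, 0.38; count ≥ 0.59 → 0.

0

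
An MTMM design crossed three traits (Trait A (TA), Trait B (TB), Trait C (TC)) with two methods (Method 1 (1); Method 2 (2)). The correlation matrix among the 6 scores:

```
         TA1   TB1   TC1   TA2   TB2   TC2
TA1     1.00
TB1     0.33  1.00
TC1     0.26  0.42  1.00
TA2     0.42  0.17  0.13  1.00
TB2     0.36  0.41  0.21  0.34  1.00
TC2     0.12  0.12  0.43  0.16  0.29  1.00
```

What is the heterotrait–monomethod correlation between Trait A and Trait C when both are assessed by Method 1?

0.26

Different traits, same method: r(TA1, TC1) = 0.26.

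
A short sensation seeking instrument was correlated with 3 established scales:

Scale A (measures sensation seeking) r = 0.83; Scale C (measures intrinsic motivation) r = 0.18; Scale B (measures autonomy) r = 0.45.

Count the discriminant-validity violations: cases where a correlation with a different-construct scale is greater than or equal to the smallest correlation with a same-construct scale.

0

Convergent (same construct = sensation seeking): Scale A.
Smallest convergent = 0.83. Discriminant values: 0.18, 0.45; count ≥ 0.83 → 0.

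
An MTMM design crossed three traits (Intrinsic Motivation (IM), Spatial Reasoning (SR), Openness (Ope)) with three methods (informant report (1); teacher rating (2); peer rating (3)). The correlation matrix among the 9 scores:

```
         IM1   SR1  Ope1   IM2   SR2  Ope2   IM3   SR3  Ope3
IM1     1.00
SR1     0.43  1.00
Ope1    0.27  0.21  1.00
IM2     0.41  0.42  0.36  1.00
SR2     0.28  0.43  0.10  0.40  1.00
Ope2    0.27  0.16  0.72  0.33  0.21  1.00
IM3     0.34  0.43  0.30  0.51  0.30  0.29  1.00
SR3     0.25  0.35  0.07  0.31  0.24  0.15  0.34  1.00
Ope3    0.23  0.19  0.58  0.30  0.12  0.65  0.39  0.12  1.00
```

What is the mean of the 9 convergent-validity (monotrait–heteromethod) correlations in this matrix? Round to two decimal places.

Convergent values: 0.41, 0.34, 0.51, 0.43, 0.35, 0.24, 0.72, 0.58, 0.65; mean = 4.23/9 = 0.47.

0.47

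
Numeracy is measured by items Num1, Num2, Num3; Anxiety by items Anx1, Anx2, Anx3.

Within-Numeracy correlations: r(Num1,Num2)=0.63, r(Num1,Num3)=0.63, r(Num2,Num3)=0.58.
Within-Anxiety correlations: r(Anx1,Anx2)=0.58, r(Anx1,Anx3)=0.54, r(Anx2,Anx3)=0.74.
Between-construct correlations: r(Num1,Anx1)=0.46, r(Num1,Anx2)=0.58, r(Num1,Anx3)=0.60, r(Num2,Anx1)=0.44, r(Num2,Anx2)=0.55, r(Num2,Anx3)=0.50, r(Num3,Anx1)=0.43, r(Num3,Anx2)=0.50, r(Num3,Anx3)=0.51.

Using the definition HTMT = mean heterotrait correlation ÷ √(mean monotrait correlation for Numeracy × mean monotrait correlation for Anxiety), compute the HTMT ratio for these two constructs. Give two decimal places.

0.82

Mean heterotrait r = 4.57/9 = 0.5078.
Mean within-Num = 1.84/3 = 0.6133; mean within-Anx = 1.86/3 = 0.6200.
Geometric mean = √(0.6133 × 0.6200) = 0.6166.
HTMT = 0.5078 / 0.6166 = 0.82.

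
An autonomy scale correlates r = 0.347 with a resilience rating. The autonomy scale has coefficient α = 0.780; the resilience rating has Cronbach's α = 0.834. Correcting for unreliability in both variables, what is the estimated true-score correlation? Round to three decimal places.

0.430

r_true = r_obs / √(r_xx · r_yy) = 0.347 / √(0.780 × 0.834) = 0.347 / √0.650520 = 0.347 / 0.8065 ≈ 0.430.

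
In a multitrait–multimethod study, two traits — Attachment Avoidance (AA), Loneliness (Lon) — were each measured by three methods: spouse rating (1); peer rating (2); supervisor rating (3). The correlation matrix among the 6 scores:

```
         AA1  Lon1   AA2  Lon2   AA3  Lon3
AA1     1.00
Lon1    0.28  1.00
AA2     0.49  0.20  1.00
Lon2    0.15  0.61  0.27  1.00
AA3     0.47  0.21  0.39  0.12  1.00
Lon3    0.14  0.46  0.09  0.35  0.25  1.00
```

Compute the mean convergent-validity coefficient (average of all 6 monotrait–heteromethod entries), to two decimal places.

Convergent values: 0.49, 0.47, 0.39, 0.61, 0.46, 0.35; mean = 2.77/6 = 0.46.

0.46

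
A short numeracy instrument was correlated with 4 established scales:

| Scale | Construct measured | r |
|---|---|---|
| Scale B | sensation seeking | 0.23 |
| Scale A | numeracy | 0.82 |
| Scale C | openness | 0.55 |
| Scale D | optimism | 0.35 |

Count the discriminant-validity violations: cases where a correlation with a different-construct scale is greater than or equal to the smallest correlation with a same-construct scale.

0

Convergent (same construct = numeracy): Scale A.
Smallest convergent = 0.82. Discriminant values: 0.23, 0.55, 0.35; count ≥ 0.82 → 0.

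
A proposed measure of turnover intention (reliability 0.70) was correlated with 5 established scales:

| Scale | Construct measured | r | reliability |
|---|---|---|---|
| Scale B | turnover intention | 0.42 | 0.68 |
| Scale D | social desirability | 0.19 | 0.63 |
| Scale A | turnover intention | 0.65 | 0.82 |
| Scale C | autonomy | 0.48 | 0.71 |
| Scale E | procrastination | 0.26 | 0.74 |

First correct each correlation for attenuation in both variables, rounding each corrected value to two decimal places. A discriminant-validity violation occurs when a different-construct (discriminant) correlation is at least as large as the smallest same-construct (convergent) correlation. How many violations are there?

1

Disattenuated r (r / √(r_scale · r_new)):
  Scale B (conv): 0.42 / √(0.68·0.70) = 0.61
  Scale D (disc): 0.19 / √(0.63·0.70) = 0.29
  Scale A (conv): 0.65 / √(0.82·0.70) = 0.86
  Scale C (disc): 0.48 / √(0.71·0.70) = 0.68
  Scale E (disc): 0.26 / √(0.74·0.70) = 0.36
Smallest convergent = 0.61. Discriminant values: 0.29, 0.68, 0.36; count ≥ 0.61 → 1.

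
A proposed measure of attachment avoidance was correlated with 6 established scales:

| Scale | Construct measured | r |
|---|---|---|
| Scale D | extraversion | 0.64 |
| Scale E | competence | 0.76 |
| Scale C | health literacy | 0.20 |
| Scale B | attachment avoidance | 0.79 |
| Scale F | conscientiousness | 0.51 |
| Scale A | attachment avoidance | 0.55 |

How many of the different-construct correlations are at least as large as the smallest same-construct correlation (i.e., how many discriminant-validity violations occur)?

2

Convergent (same construct = attachment avoidance): Scale B, Scale A.
Smallest convergent = 0.55. Discriminant values: 0.64, 0.76, 0.20, 0.51; count ≥ 0.55 → 2.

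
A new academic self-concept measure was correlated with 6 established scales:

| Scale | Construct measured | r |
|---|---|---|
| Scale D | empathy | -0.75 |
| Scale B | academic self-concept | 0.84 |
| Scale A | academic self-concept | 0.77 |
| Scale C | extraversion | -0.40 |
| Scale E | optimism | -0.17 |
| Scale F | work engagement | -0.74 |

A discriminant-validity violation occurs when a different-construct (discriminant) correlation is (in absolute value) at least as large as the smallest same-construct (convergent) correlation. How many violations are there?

0

Convergent (same construct = academic self-concept): Scale B, Scale A.
Smallest convergent = 0.77. Discriminant |r|: 0.75, 0.40, 0.17, 0.74; count ≥ 0.77 → 0.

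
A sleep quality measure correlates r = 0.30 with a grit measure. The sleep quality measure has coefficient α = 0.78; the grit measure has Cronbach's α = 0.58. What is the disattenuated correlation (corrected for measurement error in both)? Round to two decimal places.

r_true = r_obs / √(r_xx · r_yy) = 0.30 / √(0.78 × 0.58) = 0.30 / √0.4524 = 0.30 / 0.6726 ≈ 0.45.

0.45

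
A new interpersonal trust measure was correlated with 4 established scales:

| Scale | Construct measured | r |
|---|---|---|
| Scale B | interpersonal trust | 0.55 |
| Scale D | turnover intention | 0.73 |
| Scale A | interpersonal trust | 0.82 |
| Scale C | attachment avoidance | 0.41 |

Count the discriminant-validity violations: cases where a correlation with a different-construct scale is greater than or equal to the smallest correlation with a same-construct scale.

1

Convergent (same construct = interpersonal trust): Scale B, Scale A.
Smallest convergent = 0.55. Discriminant values: 0.73, 0.41; count ≥ 0.55 → 1.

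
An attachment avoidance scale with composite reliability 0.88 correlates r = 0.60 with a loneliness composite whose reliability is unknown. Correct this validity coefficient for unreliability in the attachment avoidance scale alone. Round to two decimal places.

Single correction: r_c = r_obs / √r_xx = 0.60 / √0.88 = 0.60 / 0.9381 ≈ 0.64.

0.64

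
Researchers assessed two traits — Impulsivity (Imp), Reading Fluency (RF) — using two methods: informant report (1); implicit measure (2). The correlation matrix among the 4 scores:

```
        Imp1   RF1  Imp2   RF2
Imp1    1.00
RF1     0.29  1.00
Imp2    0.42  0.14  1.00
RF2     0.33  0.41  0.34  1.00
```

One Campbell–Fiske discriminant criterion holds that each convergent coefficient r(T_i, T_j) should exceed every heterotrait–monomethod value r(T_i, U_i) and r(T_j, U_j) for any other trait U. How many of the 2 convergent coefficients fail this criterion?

Checking each validity diagonal entry against its comparison values:
Imp (methods 1·2): 0.42 vs {0.29, 0.34} → pass.
RF (methods 1·2): 0.41 vs {0.29, 0.34} → pass.
0 of 2 fail.

0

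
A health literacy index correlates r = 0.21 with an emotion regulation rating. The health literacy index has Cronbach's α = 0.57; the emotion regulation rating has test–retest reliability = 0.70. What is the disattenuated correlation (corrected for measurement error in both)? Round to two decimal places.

r_true = r_obs / √(r_xx · r_yy) = 0.21 / √(0.57 × 0.70) = 0.21 / √0.3990 = 0.21 / 0.6317 ≈ 0.33.

0.33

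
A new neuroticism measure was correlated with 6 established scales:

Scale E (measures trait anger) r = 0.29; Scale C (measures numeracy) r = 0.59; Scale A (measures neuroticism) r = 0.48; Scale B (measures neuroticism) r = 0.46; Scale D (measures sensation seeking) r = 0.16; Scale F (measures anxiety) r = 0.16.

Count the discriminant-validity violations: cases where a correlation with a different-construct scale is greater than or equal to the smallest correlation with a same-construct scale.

Convergent (same construct = neuroticism): Scale A, Scale B.
Smallest convergent = 0.46. Discriminant values: 0.29, 0.59, 0.16, 0.16; count ≥ 0.46 → 1.

1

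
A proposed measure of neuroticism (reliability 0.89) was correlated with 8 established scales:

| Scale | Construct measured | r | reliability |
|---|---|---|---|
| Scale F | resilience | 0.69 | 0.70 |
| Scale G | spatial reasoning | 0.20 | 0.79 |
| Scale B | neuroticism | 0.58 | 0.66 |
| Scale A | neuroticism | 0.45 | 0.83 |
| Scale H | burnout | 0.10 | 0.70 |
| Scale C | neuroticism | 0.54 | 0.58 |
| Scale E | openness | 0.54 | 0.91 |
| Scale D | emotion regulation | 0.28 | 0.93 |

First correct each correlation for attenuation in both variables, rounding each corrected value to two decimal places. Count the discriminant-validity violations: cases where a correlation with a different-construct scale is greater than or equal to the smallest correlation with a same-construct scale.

Disattenuated r (r / √(r_scale · r_new)):
  Scale F (disc): 0.69 / √(0.70·0.89) = 0.87
  Scale G (disc): 0.20 / √(0.79·0.89) = 0.24
  Scale B (conv): 0.58 / √(0.66·0.89) = 0.76
  Scale A (conv): 0.45 / √(0.83·0.89) = 0.52
  Scale H (disc): 0.10 / √(0.70·0.89) = 0.13
  Scale C (conv): 0.54 / √(0.58·0.89) = 0.75
  Scale E (disc): 0.54 / √(0.91·0.89) = 0.60
  Scale D (disc): 0.28 / √(0.93·0.89) = 0.31
Smallest convergent = 0.52. Discriminant values: 0.87, 0.24, 0.13, 0.60, 0.31; count ≥ 0.52 → 2.

2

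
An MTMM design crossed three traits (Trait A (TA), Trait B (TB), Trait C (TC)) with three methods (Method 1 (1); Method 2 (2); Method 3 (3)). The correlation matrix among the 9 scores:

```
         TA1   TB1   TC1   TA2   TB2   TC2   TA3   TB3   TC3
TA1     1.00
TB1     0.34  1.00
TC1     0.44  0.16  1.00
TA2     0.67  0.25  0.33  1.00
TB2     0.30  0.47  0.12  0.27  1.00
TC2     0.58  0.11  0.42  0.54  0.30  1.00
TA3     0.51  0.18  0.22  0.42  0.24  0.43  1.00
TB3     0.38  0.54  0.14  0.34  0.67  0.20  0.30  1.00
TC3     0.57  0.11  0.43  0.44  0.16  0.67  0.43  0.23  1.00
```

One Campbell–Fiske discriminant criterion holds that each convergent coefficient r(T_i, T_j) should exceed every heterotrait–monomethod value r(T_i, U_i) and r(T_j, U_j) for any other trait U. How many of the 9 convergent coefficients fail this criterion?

Checking each validity diagonal entry against its comparison values:
TA (methods 1·2): 0.67 vs {0.34, 0.27, 0.44, 0.54} → pass.
TA (methods 1·3): 0.51 vs {0.34, 0.30, 0.44, 0.43} → pass.
TA (methods 2·3): 0.42 vs {0.27, 0.30, 0.54, 0.43} → fail.
TB (methods 1·2): 0.47 vs {0.34, 0.27, 0.16, 0.30} → pass.
TB (methods 1·3): 0.54 vs {0.34, 0.30, 0.16, 0.23} → pass.
TB (methods 2·3): 0.67 vs {0.27, 0.30, 0.30, 0.23} → pass.
TC (methods 1·2): 0.42 vs {0.44, 0.54, 0.16, 0.30} → fail.
TC (methods 1·3): 0.43 vs {0.44, 0.43, 0.16, 0.23} → fail.
TC (methods 2·3): 0.67 vs {0.54, 0.43, 0.30, 0.23} → pass.
3 of 9 fail.

3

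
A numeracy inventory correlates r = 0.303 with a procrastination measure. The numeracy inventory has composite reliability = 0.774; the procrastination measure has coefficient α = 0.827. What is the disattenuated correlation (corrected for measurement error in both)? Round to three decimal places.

0.379

r_true = r_obs / √(r_xx · r_yy) = 0.303 / √(0.774 × 0.827) = 0.303 / √0.640098 = 0.303 / 0.8001 ≈ 0.379.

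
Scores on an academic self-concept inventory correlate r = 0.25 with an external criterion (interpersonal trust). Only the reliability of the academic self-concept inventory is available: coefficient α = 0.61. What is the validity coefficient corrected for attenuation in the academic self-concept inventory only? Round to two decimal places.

Single correction: r_c = r_obs / √r_xx = 0.25 / √0.61 = 0.25 / 0.7810 ≈ 0.32.

0.32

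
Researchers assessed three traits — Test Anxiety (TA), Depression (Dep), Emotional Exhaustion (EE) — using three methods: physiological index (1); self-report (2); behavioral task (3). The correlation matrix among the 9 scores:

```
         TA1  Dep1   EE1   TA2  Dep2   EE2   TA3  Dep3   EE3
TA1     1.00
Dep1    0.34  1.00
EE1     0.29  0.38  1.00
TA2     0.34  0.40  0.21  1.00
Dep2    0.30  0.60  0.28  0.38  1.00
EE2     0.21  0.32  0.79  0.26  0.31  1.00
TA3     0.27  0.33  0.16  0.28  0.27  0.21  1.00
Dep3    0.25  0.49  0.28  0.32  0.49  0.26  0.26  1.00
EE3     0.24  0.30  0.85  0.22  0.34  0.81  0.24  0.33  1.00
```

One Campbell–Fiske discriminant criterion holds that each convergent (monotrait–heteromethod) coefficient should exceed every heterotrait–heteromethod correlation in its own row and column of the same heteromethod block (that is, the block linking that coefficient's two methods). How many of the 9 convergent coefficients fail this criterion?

Convergent coefficients and their comparison sets:
TA (methods 1·2): 0.34 vs {0.30, 0.40, 0.21, 0.21} → fail.
TA (methods 1·3): 0.27 vs {0.25, 0.33, 0.24, 0.16} → fail.
TA (methods 2·3): 0.28 vs {0.32, 0.27, 0.22, 0.21} → fail.
Dep (methods 1·2): 0.60 vs {0.40, 0.30, 0.32, 0.28} → pass.
Dep (methods 1·3): 0.49 vs {0.33, 0.25, 0.30, 0.28} → pass.
Dep (methods 2·3): 0.49 vs {0.27, 0.32, 0.34, 0.26} → pass.
EE (methods 1·2): 0.79 vs {0.21, 0.21, 0.28, 0.32} → pass.
EE (methods 1·3): 0.85 vs {0.16, 0.24, 0.28, 0.30} → pass.
EE (methods 2·3): 0.81 vs {0.21, 0.22, 0.26, 0.34} → pass.
3 of 9 fail.

3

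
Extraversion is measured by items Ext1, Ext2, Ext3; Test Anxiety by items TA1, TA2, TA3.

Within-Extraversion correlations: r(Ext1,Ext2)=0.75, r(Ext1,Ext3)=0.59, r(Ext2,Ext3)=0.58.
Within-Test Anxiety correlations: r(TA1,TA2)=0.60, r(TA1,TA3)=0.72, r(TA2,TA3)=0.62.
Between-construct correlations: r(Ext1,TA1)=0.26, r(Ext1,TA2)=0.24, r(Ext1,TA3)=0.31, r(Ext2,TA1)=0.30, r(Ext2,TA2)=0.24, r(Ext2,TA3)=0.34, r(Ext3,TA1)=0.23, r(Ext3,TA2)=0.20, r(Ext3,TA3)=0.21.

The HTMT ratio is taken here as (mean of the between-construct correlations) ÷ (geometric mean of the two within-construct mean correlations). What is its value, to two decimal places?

Mean between = 2.33/9 = 0.2589.
Mean within-Ext = 1.92/3 = 0.6400; mean within-TA = 1.94/3 = 0.6467.
Geometric mean = √(0.6400 × 0.6467) = 0.6433.
HTMT = 0.2589 / 0.6433 = 0.40.

0.40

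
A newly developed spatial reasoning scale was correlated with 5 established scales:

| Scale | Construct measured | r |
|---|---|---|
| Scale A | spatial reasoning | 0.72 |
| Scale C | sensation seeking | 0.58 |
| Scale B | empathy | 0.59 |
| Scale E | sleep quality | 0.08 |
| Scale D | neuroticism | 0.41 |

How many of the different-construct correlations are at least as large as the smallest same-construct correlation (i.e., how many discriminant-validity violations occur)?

0

Convergent (same construct = spatial reasoning): Scale A.
Smallest convergent = 0.72. Discriminant values: 0.58, 0.59, 0.08, 0.41; count ≥ 0.72 → 0.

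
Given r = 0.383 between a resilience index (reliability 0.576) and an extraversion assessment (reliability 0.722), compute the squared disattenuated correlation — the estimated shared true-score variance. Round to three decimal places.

Disattenuated r = 0.383 / √(0.576 × 0.722) = 0.383 / 0.6449 = 0.5939.
Shared true-score variance = 0.5939² = 0.3527 ≈ 0.353.

0.353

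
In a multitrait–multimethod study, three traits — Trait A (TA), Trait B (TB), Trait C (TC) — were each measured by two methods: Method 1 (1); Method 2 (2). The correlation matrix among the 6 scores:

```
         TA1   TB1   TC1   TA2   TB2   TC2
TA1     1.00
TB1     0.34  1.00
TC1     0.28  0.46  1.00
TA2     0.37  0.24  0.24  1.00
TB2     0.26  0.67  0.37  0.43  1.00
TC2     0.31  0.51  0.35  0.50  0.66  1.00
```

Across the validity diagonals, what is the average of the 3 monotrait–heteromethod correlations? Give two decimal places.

Convergent values: 0.37, 0.67, 0.35; mean = 1.39/3 = 0.46.

0.46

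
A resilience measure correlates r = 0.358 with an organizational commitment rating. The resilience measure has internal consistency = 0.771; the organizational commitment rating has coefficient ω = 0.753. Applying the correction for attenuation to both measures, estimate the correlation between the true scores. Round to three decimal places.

0.470

r_true = r_obs / √(r_xx · r_yy) = 0.358 / √(0.771 × 0.753) = 0.358 / √0.580563 = 0.358 / 0.7619 ≈ 0.470.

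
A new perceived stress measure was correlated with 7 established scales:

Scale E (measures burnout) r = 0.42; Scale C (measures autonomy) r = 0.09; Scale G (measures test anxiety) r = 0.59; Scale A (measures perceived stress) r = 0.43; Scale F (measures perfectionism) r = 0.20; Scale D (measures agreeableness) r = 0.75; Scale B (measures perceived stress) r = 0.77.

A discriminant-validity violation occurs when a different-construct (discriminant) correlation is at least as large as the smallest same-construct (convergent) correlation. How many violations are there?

2

Convergent (same construct = perceived stress): Scale A, Scale B.
Smallest convergent = 0.43. Discriminant values: 0.42, 0.09, 0.59, 0.20, 0.75; count ≥ 0.43 → 2.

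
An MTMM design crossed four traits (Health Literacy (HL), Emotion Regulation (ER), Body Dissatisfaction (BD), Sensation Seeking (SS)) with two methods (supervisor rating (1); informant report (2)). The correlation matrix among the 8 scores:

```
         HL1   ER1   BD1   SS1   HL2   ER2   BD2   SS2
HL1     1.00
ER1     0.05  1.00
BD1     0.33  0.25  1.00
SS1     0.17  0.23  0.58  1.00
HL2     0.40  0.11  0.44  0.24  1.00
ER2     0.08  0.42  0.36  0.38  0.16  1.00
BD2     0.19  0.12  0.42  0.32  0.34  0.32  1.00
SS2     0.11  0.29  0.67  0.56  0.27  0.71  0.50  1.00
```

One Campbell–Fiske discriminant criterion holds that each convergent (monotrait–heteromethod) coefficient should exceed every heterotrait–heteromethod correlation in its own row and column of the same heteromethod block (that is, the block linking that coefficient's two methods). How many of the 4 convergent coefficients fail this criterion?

3

Convergent coefficients and their comparison sets:
HL (methods 1·2): 0.40 vs {0.08, 0.11, 0.19, 0.44, 0.11, 0.24} → fail.
ER (methods 1·2): 0.42 vs {0.11, 0.08, 0.12, 0.36, 0.29, 0.38} → pass.
BD (methods 1·2): 0.42 vs {0.44, 0.19, 0.36, 0.12, 0.67, 0.32} → fail.
SS (methods 1·2): 0.56 vs {0.24, 0.11, 0.38, 0.29, 0.32, 0.67} → fail.
3 of 4 fail.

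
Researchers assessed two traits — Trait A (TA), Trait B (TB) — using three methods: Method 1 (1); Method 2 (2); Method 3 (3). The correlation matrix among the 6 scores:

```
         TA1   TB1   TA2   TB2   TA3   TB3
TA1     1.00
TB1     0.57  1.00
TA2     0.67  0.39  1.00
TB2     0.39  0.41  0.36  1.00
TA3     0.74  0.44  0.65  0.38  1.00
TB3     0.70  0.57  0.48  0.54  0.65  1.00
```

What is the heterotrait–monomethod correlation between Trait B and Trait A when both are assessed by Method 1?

Different traits, same method: r(TB1, TA1) = 0.57.

0.57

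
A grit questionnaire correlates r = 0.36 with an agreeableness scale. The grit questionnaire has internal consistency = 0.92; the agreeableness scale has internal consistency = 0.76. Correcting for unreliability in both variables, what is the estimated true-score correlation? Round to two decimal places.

0.43

r_true = r_obs / √(r_xx · r_yy) = 0.36 / √(0.92 × 0.76) = 0.36 / √0.6992 = 0.36 / 0.8362 ≈ 0.43.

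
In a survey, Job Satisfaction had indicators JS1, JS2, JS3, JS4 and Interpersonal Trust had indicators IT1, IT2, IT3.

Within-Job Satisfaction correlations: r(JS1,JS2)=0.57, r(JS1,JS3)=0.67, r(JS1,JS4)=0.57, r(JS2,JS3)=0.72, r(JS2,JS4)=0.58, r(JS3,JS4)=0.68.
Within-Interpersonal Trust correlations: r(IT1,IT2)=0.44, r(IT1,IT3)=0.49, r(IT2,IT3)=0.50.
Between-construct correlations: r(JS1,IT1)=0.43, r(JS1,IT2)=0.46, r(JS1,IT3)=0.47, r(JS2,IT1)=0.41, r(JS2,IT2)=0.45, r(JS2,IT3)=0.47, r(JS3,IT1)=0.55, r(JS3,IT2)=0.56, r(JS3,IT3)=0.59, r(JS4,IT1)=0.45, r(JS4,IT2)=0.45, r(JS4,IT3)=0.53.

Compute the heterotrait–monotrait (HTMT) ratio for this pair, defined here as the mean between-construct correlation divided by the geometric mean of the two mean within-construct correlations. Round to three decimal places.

0.884

Between-construct mean = 5.82/12 = 0.4850.
Mean within-JS = 3.79/6 = 0.6317; mean within-IT = 1.43/3 = 0.4767.
Geometric mean = √(0.6317 × 0.4767) = 0.5488.
HTMT = 0.4850 / 0.5488 = 0.884.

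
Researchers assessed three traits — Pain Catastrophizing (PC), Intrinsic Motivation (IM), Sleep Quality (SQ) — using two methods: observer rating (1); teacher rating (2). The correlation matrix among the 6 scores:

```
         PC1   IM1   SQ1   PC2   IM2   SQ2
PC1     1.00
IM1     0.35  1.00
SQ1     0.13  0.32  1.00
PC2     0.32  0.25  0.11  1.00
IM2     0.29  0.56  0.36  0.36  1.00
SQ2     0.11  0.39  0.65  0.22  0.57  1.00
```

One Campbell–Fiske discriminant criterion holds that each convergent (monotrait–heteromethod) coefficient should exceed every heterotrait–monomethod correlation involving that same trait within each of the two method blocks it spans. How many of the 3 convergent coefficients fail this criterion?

2

Each convergent coefficient versus the relevant comparison correlations:
PC (methods 1·2): 0.32 vs {0.35, 0.36, 0.13, 0.22} → fail.
IM (methods 1·2): 0.56 vs {0.35, 0.36, 0.32, 0.57} → fail.
SQ (methods 1·2): 0.65 vs {0.13, 0.22, 0.32, 0.57} → pass.
2 of 3 fail.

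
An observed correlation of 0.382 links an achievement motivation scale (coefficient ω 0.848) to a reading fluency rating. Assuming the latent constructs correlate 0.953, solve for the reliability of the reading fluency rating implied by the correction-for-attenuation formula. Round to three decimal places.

0.189

r_true = r_obs / √(r_xx · r_yy) ⇒ 0.953 = 0.382 / √(0.848 · r_yy).
√(0.848 · r_yy) = 0.382 / 0.953 = 0.4008; 0.848 · r_yy = 0.1606; r_yy = 0.1606 / 0.848 ≈ 0.189.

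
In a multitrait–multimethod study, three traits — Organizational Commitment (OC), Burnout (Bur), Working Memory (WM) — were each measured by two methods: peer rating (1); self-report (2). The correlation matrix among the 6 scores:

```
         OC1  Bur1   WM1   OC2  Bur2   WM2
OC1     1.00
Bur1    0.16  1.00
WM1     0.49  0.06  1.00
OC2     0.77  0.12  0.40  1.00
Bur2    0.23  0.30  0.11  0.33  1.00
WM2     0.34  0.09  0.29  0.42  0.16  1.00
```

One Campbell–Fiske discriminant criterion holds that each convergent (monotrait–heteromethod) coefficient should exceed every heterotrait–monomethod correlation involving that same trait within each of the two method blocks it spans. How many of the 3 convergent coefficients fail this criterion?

Each convergent coefficient versus the relevant comparison correlations:
OC (methods 1·2): 0.77 vs {0.16, 0.33, 0.49, 0.42} → pass.
Bur (methods 1·2): 0.30 vs {0.16, 0.33, 0.06, 0.16} → fail.
WM (methods 1·2): 0.29 vs {0.49, 0.42, 0.06, 0.16} → fail.
2 of 3 fail.

2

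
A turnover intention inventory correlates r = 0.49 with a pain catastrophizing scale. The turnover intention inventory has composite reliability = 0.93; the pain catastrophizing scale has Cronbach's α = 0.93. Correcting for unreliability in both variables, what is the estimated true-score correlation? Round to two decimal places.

r_true = r_obs / √(r_xx · r_yy) = 0.49 / √(0.93 × 0.93) = 0.49 / √0.8649 = 0.49 / 0.9300 ≈ 0.53.

0.53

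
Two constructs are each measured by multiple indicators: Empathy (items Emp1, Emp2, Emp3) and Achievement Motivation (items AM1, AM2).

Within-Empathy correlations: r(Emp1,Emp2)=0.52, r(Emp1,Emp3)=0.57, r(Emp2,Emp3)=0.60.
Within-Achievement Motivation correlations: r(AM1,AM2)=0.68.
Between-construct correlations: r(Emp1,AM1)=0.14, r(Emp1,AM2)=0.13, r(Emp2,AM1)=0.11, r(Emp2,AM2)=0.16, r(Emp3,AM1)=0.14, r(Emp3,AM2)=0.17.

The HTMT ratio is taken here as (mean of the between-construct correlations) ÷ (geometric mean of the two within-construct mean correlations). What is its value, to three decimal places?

Mean heterotrait r = 0.85/6 = 0.1417.
Mean within-Emp = 1.69/3 = 0.5633; mean within-AM = 0.68/1 = 0.6800.
Geometric mean = √(0.5633 × 0.6800) = 0.6189.
HTMT = 0.1417 / 0.6189 = 0.229.

0.229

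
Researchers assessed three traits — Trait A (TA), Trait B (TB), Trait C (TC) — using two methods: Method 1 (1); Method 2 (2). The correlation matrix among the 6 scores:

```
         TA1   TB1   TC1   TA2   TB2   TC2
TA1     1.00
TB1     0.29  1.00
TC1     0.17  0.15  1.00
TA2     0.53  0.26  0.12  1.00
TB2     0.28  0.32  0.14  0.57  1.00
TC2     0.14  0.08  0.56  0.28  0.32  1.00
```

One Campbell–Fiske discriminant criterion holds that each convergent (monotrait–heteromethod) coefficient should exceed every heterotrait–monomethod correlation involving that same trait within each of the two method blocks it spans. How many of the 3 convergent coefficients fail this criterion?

Checking each validity diagonal entry against its comparison values:
TA (methods 1·2): 0.53 vs {0.29, 0.57, 0.17, 0.28} → fail.
TB (methods 1·2): 0.32 vs {0.29, 0.57, 0.15, 0.32} → fail.
TC (methods 1·2): 0.56 vs {0.17, 0.28, 0.15, 0.32} → pass.
2 of 3 fail.

2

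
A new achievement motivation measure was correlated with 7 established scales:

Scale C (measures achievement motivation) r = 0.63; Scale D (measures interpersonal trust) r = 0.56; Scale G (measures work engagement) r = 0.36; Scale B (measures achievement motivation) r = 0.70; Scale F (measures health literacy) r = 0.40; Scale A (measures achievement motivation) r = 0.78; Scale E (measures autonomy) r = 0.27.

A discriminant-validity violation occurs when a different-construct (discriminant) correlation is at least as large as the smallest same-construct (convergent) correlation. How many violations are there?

0

Convergent (same construct = achievement motivation): Scale C, Scale B, Scale A.
Smallest convergent = 0.63. Discriminant values: 0.56, 0.36, 0.40, 0.27; count ≥ 0.63 → 0.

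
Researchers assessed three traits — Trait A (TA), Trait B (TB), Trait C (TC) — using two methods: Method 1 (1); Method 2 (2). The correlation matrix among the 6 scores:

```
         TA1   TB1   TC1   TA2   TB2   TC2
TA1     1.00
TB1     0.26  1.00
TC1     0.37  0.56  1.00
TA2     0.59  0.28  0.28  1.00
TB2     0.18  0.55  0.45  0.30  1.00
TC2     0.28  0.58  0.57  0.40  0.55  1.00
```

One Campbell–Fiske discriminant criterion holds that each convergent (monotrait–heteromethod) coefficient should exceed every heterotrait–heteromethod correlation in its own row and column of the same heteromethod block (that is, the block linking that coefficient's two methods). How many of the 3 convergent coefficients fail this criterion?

Convergent coefficients and their comparison sets:
TA (methods 1·2): 0.59 vs {0.18, 0.28, 0.28, 0.28} → pass.
TB (methods 1·2): 0.55 vs {0.28, 0.18, 0.58, 0.45} → fail.
TC (methods 1·2): 0.57 vs {0.28, 0.28, 0.45, 0.58} → fail.
2 of 3 fail.

2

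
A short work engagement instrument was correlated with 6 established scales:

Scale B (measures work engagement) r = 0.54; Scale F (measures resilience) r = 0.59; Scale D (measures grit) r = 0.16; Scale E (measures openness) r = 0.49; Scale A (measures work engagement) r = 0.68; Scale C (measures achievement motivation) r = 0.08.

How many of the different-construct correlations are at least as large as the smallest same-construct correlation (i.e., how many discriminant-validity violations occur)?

1

Convergent (same construct = work engagement): Scale B, Scale A.
Smallest convergent = 0.54. Discriminant values: 0.59, 0.16, 0.49, 0.08; count ≥ 0.54 → 1.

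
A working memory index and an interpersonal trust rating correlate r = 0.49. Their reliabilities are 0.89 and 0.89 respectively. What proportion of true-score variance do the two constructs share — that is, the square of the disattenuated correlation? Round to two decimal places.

Disattenuated r = 0.49 / √(0.89 × 0.89) = 0.49 / 0.8900 = 0.5506.
Shared true-score variance = 0.5506² = 0.3032 ≈ 0.30.

0.30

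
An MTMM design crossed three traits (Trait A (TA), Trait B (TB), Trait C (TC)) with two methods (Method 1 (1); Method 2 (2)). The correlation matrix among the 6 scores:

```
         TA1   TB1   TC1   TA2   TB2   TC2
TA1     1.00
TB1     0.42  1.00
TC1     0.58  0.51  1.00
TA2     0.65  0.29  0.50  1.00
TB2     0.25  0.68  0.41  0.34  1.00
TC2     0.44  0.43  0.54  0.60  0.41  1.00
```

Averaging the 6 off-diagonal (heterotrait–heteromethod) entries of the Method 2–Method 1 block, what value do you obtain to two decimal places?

0.39

HTHM values (method 2 × method 1): 0.29, 0.50, 0.25, 0.41, 0.44, 0.43; mean = 2.32/6 = 0.39.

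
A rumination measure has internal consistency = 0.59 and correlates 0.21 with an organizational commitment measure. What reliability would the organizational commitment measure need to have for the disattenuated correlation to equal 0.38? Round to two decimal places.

r_true = r_obs / √(r_xx · r_yy) ⇒ 0.38 = 0.21 / √(0.59 · r_yy).
√(0.59 · r_yy) = 0.21 / 0.38 = 0.5526; 0.59 · r_yy = 0.3054; r_yy = 0.3054 / 0.59 ≈ 0.52.

0.52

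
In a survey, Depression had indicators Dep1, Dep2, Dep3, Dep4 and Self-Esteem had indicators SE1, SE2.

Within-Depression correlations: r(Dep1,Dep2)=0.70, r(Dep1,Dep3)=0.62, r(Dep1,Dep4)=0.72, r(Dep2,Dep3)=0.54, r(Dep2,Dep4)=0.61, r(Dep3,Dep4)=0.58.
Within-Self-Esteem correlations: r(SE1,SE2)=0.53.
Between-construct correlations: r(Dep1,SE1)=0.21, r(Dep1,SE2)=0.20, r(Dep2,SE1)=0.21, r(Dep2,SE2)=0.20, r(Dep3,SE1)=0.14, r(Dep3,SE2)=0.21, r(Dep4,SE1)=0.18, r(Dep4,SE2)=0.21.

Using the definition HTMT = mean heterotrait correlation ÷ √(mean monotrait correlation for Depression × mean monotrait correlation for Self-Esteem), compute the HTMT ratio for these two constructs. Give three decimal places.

0.338

Mean between = 1.56/8 = 0.1950.
Mean within-Dep = 3.77/6 = 0.6283; mean within-SE = 0.53/1 = 0.5300.
Geometric mean = √(0.6283 × 0.5300) = 0.5771.
HTMT = 0.1950 / 0.5771 = 0.338.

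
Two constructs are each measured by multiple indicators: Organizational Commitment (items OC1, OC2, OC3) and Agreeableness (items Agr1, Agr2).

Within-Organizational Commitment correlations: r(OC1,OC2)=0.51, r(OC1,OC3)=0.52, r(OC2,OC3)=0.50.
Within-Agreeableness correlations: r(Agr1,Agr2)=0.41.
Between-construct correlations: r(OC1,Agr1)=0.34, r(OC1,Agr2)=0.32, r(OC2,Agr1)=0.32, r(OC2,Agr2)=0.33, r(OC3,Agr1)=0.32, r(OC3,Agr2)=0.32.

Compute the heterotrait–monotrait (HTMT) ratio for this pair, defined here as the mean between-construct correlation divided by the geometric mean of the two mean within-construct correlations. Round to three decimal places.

Mean between = 1.95/6 = 0.3250.
Mean within-OC = 1.53/3 = 0.5100; mean within-Agr = 0.41/1 = 0.4100.
Geometric mean = √(0.5100 × 0.4100) = 0.4573.
HTMT = 0.3250 / 0.4573 = 0.711.

0.711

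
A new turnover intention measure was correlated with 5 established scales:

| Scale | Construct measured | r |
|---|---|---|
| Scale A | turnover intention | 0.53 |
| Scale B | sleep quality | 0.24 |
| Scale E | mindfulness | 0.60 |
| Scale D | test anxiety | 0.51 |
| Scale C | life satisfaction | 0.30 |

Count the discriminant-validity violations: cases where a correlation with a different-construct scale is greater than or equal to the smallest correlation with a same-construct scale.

1

Convergent (same construct = turnover intention): Scale A.
Smallest convergent = 0.53. Discriminant values: 0.24, 0.60, 0.51, 0.30; count ≥ 0.53 → 1.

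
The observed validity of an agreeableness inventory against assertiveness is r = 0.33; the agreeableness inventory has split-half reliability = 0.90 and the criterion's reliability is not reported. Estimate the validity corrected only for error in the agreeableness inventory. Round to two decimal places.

Single correction: r_c = r_obs / √r_xx = 0.33 / √0.90 = 0.33 / 0.9487 ≈ 0.35.

0.35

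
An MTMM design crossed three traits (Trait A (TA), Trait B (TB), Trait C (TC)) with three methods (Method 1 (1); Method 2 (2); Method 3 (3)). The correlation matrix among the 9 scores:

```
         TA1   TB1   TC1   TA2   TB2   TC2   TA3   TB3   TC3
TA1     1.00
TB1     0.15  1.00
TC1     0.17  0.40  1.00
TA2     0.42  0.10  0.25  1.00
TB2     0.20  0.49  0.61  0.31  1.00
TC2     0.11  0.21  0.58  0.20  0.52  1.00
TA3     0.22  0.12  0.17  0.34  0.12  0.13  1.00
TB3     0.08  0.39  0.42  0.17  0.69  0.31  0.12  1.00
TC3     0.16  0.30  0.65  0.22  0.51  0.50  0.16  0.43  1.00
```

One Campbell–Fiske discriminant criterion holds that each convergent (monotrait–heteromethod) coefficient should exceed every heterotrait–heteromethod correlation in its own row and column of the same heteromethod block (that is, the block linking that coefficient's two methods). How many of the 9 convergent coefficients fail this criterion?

Checking each validity diagonal entry against its comparison values:
TA (methods 1·2): 0.42 vs {0.20, 0.10, 0.11, 0.25} → pass.
TA (methods 1·3): 0.22 vs {0.08, 0.12, 0.16, 0.17} → pass.
TA (methods 2·3): 0.34 vs {0.17, 0.12, 0.22, 0.13} → pass.
TB (methods 1·2): 0.49 vs {0.10, 0.20, 0.21, 0.61} → fail.
TB (methods 1·3): 0.39 vs {0.12, 0.08, 0.30, 0.42} → fail.
TB (methods 2·3): 0.69 vs {0.12, 0.17, 0.51, 0.31} → pass.
TC (methods 1·2): 0.58 vs {0.25, 0.11, 0.61, 0.21} → fail.
TC (methods 1·3): 0.65 vs {0.17, 0.16, 0.42, 0.30} → pass.
TC (methods 2·3): 0.50 vs {0.13, 0.22, 0.31, 0.51} → fail.
4 of 9 fail.

4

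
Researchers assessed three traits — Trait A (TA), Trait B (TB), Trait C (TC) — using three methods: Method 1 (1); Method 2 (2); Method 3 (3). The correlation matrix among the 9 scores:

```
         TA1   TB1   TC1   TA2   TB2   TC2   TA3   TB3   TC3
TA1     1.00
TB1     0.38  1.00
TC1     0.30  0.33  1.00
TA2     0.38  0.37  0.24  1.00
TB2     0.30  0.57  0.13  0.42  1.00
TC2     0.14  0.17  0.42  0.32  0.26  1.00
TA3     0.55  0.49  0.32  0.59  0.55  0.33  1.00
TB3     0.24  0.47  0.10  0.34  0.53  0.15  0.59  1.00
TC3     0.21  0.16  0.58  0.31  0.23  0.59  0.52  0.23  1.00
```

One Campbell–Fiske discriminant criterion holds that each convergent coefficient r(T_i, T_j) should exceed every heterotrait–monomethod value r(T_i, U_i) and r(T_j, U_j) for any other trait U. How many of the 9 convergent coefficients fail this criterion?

Convergent coefficients and their comparison sets:
TA (methods 1·2): 0.38 vs {0.38, 0.42, 0.30, 0.32} → fail.
TA (methods 1·3): 0.55 vs {0.38, 0.59, 0.30, 0.52} → fail.
TA (methods 2·3): 0.59 vs {0.42, 0.59, 0.32, 0.52} → fail.
TB (methods 1·2): 0.57 vs {0.38, 0.42, 0.33, 0.26} → pass.
TB (methods 1·3): 0.47 vs {0.38, 0.59, 0.33, 0.23} → fail.
TB (methods 2·3): 0.53 vs {0.42, 0.59, 0.26, 0.23} → fail.
TC (methods 1·2): 0.42 vs {0.30, 0.32, 0.33, 0.26} → pass.
TC (methods 1·3): 0.58 vs {0.30, 0.52, 0.33, 0.23} → pass.
TC (methods 2·3): 0.59 vs {0.32, 0.52, 0.26, 0.23} → pass.
5 of 9 fail.

5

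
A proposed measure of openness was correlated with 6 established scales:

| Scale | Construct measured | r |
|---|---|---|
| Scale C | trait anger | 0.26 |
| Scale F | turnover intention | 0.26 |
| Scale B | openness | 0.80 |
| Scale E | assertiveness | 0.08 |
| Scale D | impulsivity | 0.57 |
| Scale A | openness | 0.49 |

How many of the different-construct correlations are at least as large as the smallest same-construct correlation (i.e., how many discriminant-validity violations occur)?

1

Convergent (same construct = openness): Scale B, Scale A.
Smallest convergent = 0.49. Discriminant values: 0.26, 0.26, 0.08, 0.57; count ≥ 0.49 → 1.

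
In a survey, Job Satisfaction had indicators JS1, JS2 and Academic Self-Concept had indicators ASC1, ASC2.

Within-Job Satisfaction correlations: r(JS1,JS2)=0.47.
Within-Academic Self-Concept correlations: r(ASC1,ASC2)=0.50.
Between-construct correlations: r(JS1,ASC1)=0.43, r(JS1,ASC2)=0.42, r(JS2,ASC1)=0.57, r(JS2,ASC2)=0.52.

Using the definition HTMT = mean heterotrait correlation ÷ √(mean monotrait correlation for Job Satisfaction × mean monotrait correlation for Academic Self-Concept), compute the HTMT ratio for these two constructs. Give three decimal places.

1.000

Mean heterotrait r = 1.94/4 = 0.4850.
Mean within-JS = 0.47/1 = 0.4700; mean within-ASC = 0.50/1 = 0.5000.
Geometric mean = √(0.4700 × 0.5000) = 0.4848.
HTMT = 0.4850 / 0.4848 = 1.000.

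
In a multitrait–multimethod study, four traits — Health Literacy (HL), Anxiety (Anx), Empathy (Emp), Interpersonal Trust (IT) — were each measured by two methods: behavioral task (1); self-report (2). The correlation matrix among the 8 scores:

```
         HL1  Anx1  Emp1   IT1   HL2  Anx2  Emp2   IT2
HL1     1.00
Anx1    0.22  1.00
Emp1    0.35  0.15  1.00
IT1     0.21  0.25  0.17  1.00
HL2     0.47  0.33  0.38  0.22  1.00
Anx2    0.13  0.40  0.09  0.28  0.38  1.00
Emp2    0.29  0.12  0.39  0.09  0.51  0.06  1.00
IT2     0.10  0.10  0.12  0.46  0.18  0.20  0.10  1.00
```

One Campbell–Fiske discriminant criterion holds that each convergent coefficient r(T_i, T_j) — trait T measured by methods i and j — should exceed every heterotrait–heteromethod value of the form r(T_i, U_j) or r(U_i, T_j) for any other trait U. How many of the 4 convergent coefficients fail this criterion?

0

Checking each validity diagonal entry against its comparison values:
HL (methods 1·2): 0.47 vs {0.13, 0.33, 0.29, 0.38, 0.10, 0.22} → pass.
Anx (methods 1·2): 0.40 vs {0.33, 0.13, 0.12, 0.09, 0.10, 0.28} → pass.
Emp (methods 1·2): 0.39 vs {0.38, 0.29, 0.09, 0.12, 0.12, 0.09} → pass.
IT (methods 1·2): 0.46 vs {0.22, 0.10, 0.28, 0.10, 0.09, 0.12} → pass.
0 of 4 fail.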